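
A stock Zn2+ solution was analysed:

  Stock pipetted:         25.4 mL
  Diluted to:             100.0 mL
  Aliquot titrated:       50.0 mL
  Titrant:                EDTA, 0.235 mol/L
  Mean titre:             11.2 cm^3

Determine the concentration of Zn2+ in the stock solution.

0.207 mol/L

Zn^2+ + EDTA^4- → [Zn(EDTA)]^2-
n(EDTA) = 0.0112 × 0.235 = 2.63 × 10^-3 mol
n(Zn2+) in the aliquot = 2.63 × 10^-3 mol (1:1 ratio)
[Zn2+]_dilute = 2.63 × 10^-3 / 0.0500 = 0.0526 mol/L
Dilution factor = 100.0 / 25.4 = 3.937
[Zn2+]_stock = 0.0526 × 3.937 = 0.207 mol/L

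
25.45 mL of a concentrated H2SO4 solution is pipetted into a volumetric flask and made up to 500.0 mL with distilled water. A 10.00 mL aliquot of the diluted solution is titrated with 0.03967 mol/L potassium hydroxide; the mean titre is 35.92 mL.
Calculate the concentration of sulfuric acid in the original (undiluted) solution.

1.400 mol/L

H2SO4 + 2 KOH → K2SO4 + 2 H2O
n(KOH) = 0.03592 × 0.03967 = 1.425 × 10^-3 mol
From the 1:2 ratio, n(H2SO4) in the aliquot = 1/2 × 1.425 × 10^-3 = 7.125 × 10^-4 mol
[H2SO4]_dilute = 7.125 × 10^-4 / 0.01000 = 0.07125 mol/L
Dilution factor = 500.0 / 25.45 = 19.65
[H2SO4]_stock = 0.07125 × 19.65 = 1.400 mol/L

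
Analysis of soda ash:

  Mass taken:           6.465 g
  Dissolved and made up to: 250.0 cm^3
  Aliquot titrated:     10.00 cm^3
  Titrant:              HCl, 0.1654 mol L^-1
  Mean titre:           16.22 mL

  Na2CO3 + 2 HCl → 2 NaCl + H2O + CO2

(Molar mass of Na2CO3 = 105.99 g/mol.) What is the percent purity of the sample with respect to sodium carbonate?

n(HCl) per titration = 0.01622 × 0.1654 = 2.683 × 10^-3 mol
From the 1:2 ratio, n(Na2CO3) in each aliquot = 1/2 × 2.683 × 10^-3 = 1.341 × 10^-3 mol
n(Na2CO3) in the whole flask = 1.341 × 10^-3 × 250.0/10.00 = 0.03353 mol
mass of Na2CO3 = 0.03353 × 105.99 = 3.554 g
% Na2CO3 = 3.554 / 6.465 × 100 = 54.98 %

54.98 %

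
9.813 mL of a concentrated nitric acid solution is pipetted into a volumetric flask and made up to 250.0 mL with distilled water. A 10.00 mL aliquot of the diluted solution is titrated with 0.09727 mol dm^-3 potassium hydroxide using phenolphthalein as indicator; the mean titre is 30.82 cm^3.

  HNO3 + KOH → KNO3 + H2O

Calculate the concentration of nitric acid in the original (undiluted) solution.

7.637 mol/L

n(KOH) = 0.03082 × 0.09727 = 2.998 × 10^-3 mol
n(HNO3) in the aliquot = 2.998 × 10^-3 mol (1:1 ratio)
[HNO3]_dilute = 2.998 × 10^-3 / 0.01000 = 0.2998 mol/L
Dilution factor = 250.0 / 9.813 = 25.48
[HNO3]_stock = 0.2998 × 25.48 = 7.637 mol/L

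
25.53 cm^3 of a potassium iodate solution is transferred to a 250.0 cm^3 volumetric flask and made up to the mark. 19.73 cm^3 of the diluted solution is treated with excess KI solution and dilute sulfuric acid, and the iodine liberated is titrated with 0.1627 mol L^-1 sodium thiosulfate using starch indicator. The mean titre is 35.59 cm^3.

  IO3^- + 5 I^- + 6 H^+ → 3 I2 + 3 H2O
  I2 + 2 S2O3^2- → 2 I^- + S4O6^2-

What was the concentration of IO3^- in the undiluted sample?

0.4790 mol/L

n(S2O3^2-) = 0.03559 × 0.1627 = 5.790 × 10^-3 mol
n(I2) = n(S2O3^2-)/2 = 2.895 × 10^-3 mol
From the 1:3 ratio, n(IO3^-) in the aliquot = 1/3 × 2.895 × 10^-3 = 9.651 × 10^-4 mol
[IO3^-]_dilute = 9.651 × 10^-4 / 0.01973 = 0.04891 mol/L
[IO3^-]_original = 0.04891 × 250.0/25.53 = 0.4790 mol/L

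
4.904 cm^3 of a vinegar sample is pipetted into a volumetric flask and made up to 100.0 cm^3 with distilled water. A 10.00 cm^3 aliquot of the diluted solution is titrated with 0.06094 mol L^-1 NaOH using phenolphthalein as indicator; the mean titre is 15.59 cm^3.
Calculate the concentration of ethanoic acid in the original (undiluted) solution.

CH3COOH + NaOH → CH3COONa + H2O
n(NaOH) = 0.01559 × 0.06094 = 9.501 × 10^-4 mol
n(CH3COOH) in the aliquot = 9.501 × 10^-4 mol (1:1 ratio)
[CH3COOH]_dilute = 9.501 × 10^-4 / 0.01000 = 0.09501 mol/L
Dilution factor = 100.0 / 4.904 = 20.39
[CH3COOH]_stock = 0.09501 × 20.39 = 1.937 mol/L

1.937 mol/L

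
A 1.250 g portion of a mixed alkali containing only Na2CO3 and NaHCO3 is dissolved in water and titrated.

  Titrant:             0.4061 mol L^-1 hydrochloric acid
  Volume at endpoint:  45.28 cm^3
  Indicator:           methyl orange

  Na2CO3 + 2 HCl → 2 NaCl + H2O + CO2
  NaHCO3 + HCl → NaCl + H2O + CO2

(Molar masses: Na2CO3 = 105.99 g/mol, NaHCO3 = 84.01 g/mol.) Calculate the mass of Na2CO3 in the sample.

0.5037 g

n(HCl) = 0.04528 × 0.4061 = 0.01839 mol
Let x = n(Na2CO3), y = n(NaHCO3).
Titrant: 2x + 1y = 0.01839;  mass: 105.99x + 84.01y = 1.250
Solving, x = 4.752 × 10^-3 mol, y = 8.883 × 10^-3 mol
mass of Na2CO3 = 4.752 × 10^-3 × 105.99 = 0.5037 g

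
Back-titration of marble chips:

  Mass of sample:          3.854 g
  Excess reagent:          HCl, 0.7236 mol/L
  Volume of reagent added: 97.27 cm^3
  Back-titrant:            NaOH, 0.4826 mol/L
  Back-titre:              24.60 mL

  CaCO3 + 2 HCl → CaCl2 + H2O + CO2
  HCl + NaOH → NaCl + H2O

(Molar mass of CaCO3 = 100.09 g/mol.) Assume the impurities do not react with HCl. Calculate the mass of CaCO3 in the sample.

n(HCl) added = 0.09727 × 0.7236 = 0.07038 mol
n(NaOH) used in back-titration = 0.02460 × 0.4826 = 0.01187 mol
n(HCl) left over = 0.01187 mol (1:1 ratio)
n(HCl) consumed by analyte = 0.07038 − 0.01187 = 0.05851 mol
From the 1:2 ratio, n(CaCO3) = 1/2 × 0.05851 = 0.02926 mol
mass of CaCO3 = 0.02926 × 100.09 = 2.928 g

2.928 g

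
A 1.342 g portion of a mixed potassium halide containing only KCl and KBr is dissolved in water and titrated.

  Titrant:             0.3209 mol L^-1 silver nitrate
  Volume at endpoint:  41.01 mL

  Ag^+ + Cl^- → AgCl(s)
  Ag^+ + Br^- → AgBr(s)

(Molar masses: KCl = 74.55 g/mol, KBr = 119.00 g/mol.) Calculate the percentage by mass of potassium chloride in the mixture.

28.00 %

n(AgNO3) = 0.04101 × 0.3209 = 0.01316 mol
Let x = n(KCl), y = n(KBr).
Titrant: 1x + 1y = 0.01316;  mass: 74.55x + 119.00y = 1.342
Solving, x = 5.041 × 10^-3 mol, y = 8.120 × 10^-3 mol
mass of KCl = 5.041 × 10^-3 × 74.55 = 0.3758 g
% KCl = 0.3758 / 1.342 × 100 = 28.00 %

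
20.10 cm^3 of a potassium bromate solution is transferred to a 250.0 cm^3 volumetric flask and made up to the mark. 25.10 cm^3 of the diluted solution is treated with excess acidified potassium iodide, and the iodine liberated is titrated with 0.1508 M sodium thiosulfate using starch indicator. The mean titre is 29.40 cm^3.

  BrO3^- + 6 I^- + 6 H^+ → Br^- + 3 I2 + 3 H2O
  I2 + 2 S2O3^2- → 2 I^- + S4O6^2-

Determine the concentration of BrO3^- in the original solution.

n(S2O3^2-) = 0.02940 × 0.1508 = 4.434 × 10^-3 mol
n(I2) = n(S2O3^2-)/2 = 2.217 × 10^-3 mol
From the 1:3 ratio, n(BrO3^-) in the aliquot = 1/3 × 2.217 × 10^-3 = 7.389 × 10^-4 mol
[BrO3^-]_dilute = 7.389 × 10^-4 / 0.02510 = 0.02944 mol/L
[BrO3^-]_original = 0.02944 × 250.0/20.10 = 0.3662 mol/L

0.3662 M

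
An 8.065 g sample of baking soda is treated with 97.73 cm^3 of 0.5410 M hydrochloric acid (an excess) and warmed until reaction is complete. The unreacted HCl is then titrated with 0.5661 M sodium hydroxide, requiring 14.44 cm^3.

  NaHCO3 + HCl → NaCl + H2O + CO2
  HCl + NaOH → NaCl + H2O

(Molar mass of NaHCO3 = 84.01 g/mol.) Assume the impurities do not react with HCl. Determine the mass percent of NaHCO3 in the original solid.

n(HCl) added = 0.09773 × 0.5410 = 0.05287 mol
n(NaOH) used in back-titration = 0.01444 × 0.5661 = 8.174 × 10^-3 mol
n(HCl) left over = 8.174 × 10^-3 mol (1:1 ratio)
n(HCl) consumed by analyte = 0.05287 − 8.174 × 10^-3 = 0.04470 mol
n(NaHCO3) = 0.04470 mol (1:1 ratio)
mass of NaHCO3 = 0.04470 × 84.01 = 3.755 g
% NaHCO3 = 3.755 / 8.065 × 100 = 46.56 %

46.56 %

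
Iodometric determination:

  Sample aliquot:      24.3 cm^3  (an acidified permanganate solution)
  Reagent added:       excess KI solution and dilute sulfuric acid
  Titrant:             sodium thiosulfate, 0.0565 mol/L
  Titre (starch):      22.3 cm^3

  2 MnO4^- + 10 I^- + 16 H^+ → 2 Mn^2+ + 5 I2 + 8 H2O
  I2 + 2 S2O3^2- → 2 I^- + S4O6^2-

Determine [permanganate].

0.0104 mol/L

n(S2O3^2-) = 0.0223 × 0.0565 = 1.26 × 10^-3 mol
n(I2) = n(S2O3^2-)/2 = 6.30 × 10^-4 mol
From the 2:5 ratio, n(MnO4^-) in the aliquot = 2/5 × 6.30 × 10^-4 = 2.52 × 10^-4 mol
[MnO4^-] = 2.52 × 10^-4 / 0.0243 = 0.0104 mol/L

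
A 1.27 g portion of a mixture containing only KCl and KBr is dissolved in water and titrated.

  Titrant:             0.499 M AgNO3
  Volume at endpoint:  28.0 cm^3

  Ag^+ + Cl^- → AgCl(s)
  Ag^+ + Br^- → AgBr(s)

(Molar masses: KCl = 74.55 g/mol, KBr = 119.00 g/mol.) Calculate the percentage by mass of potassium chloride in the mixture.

n(AgNO3) = 0.0280 × 0.499 = 0.0140 mol
Let x = n(KCl), y = n(KBr).
Titrant: 1x + 1y = 0.0140;  mass: 74.55x + 119.00y = 1.27
Solving, x = 8.83 × 10^-3 mol, y = 5.14 × 10^-3 mol
mass of KCl = 8.83 × 10^-3 × 74.55 = 0.659 g
% KCl = 0.659 / 1.27 × 100 = 51.9 %

51.9 %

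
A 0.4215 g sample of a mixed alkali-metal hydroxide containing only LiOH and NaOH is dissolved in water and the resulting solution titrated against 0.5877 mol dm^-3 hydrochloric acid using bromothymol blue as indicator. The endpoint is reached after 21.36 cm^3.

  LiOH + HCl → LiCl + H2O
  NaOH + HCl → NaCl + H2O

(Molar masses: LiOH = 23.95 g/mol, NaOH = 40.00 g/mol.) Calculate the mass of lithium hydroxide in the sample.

n(HCl) = 0.02136 × 0.5877 = 0.01255 mol
Let x = n(LiOH), y = n(NaOH).
Titrant: 1x + 1y = 0.01255;  mass: 23.95x + 40.00y = 0.4215
Solving, x = 5.024 × 10^-3 mol, y = 7.530 × 10^-3 mol
mass of LiOH = 5.024 × 10^-3 × 23.95 = 0.1203 g

0.1203 g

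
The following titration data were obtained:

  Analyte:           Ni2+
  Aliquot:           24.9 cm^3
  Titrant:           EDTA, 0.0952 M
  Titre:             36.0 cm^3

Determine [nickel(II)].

0.138 M

Ni^2+ + EDTA^4- → [Ni(EDTA)]^2-
n(EDTA) = 0.0360 L × 0.0952 mol/L = 3.43 × 10^-3 mol
n(Ni2+) = 3.43 × 10^-3 mol (1:1 mole ratio)
[Ni2+] = 3.43 × 10^-3 mol / 0.0249 L = 0.138 mol/L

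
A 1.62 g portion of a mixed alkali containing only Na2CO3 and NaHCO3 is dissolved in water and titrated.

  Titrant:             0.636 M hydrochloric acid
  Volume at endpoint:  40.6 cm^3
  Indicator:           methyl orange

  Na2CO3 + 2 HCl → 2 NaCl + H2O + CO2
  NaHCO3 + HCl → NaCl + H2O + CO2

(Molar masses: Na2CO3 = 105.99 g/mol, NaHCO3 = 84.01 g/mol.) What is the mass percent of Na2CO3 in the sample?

57.9 %

n(HCl) = 0.0406 × 0.636 = 0.0258 mol
Let x = n(Na2CO3), y = n(NaHCO3).
Titrant: 2x + 1y = 0.0258;  mass: 105.99x + 84.01y = 1.62
Solving, x = 8.85 × 10^-3 mol, y = 8.11 × 10^-3 mol
mass of Na2CO3 = 8.85 × 10^-3 × 105.99 = 0.939 g
% Na2CO3 = 0.939 / 1.62 × 100 = 57.9 %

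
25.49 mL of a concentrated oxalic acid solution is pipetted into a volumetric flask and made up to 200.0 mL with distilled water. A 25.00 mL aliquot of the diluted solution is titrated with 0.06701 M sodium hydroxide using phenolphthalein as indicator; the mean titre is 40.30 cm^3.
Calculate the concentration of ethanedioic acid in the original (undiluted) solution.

H2C2O4 + 2 NaOH → Na2C2O4 + 2 H2O
n(NaOH) = 0.04030 × 0.06701 = 2.701 × 10^-3 mol
From the 1:2 ratio, n(H2C2O4) in the aliquot = 1/2 × 2.701 × 10^-3 = 1.350 × 10^-3 mol
[H2C2O4]_dilute = 1.350 × 10^-3 / 0.02500 = 0.05401 mol/L
Dilution factor = 200.0 / 25.49 = 7.846
[H2C2O4]_stock = 0.05401 × 7.846 = 0.4238 mol/L

0.4238 M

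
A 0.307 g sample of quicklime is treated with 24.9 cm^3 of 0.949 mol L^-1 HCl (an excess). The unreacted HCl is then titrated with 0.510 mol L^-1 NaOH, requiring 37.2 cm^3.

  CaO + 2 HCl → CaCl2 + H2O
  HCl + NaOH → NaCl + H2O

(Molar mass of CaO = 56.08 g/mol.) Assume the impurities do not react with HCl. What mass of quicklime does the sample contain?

n(HCl) added = 0.0249 × 0.949 = 0.0236 mol
n(NaOH) used in back-titration = 0.0372 × 0.510 = 0.0190 mol
n(HCl) left over = 0.0190 mol (1:1 ratio)
n(HCl) consumed by analyte = 0.0236 − 0.0190 = 4.66 × 10^-3 mol
From the 1:2 ratio, n(CaO) = 1/2 × 4.66 × 10^-3 = 2.33 × 10^-3 mol
mass of CaO = 2.33 × 10^-3 × 56.08 = 0.131 g

0.131 g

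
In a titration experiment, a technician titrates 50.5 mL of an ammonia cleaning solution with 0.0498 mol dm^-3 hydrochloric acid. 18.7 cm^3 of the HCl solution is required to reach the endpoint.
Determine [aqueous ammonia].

0.0184 mol/L

NH3 + HCl → NH4Cl
n(HCl) = 0.0187 L × 0.0498 mol/L = 9.31 × 10^-4 mol
n(NH3) = 9.31 × 10^-4 mol (1:1 mole ratio)
[NH3] = 9.31 × 10^-4 mol / 0.0505 L = 0.0184 mol/L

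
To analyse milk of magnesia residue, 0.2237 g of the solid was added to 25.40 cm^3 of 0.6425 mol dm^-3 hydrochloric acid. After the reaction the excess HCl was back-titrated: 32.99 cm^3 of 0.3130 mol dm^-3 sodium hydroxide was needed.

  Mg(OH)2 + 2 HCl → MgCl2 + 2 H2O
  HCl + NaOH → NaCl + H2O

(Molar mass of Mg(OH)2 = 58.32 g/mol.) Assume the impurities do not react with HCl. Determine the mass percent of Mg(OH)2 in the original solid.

78.13 %

n(HCl) added = 0.02540 × 0.6425 = 0.01632 mol
n(NaOH) used in back-titration = 0.03299 × 0.3130 = 0.01033 mol
n(HCl) left over = 0.01033 mol (1:1 ratio)
n(HCl) consumed by analyte = 0.01632 − 0.01033 = 5.994 × 10^-3 mol
From the 1:2 ratio, n(Mg(OH)2) = 1/2 × 5.994 × 10^-3 = 2.997 × 10^-3 mol
mass of Mg(OH)2 = 2.997 × 10^-3 × 58.32 = 0.1748 g
% Mg(OH)2 = 0.1748 / 0.2237 × 100 = 78.13 %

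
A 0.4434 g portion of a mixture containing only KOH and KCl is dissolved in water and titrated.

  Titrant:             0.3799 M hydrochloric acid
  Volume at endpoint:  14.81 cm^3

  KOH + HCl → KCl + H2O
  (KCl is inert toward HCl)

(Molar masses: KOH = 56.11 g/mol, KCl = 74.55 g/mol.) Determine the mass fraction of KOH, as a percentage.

71.20 %

n(HCl) = 0.01481 × 0.3799 = 5.626 × 10^-3 mol
Let x = n(KOH), y = n(KCl).
Titrant: 1x = 5.626 × 10^-3;  mass: 56.11x + 74.55y = 0.4434
Solving, x = 5.626 × 10^-3 mol, y = 1.713 × 10^-3 mol
mass of KOH = 5.626 × 10^-3 × 56.11 = 0.3157 g
% KOH = 0.3157 / 0.4434 × 100 = 71.20 %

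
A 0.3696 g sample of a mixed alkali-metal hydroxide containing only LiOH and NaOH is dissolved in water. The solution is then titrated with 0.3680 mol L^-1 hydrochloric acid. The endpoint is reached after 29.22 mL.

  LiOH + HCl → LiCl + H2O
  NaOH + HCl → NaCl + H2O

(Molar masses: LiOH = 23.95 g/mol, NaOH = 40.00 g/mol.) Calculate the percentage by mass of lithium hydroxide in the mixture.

n(HCl) = 0.02922 × 0.3680 = 0.01075 mol
Let x = n(LiOH), y = n(NaOH).
Titrant: 1x + 1y = 0.01075;  mass: 23.95x + 40.00y = 0.3696
Solving, x = 3.771 × 10^-3 mol, y = 6.982 × 10^-3 mol
mass of LiOH = 3.771 × 10^-3 × 23.95 = 0.09031 g
% LiOH = 0.09031 / 0.3696 × 100 = 24.43 %

24.43 %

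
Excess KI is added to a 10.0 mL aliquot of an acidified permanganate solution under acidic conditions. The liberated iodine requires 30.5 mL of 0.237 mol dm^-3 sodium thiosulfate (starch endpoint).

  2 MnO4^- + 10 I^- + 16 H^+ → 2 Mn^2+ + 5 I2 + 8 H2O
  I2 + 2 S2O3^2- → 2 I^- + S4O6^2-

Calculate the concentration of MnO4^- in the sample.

n(S2O3^2-) = 0.0305 × 0.237 = 7.23 × 10^-3 mol
n(I2) = n(S2O3^2-)/2 = 3.61 × 10^-3 mol
From the 2:5 ratio, n(MnO4^-) in the aliquot = 2/5 × 3.61 × 10^-3 = 1.45 × 10^-3 mol
[MnO4^-] = 1.45 × 10^-3 / 0.0100 = 0.145 mol/L

0.145 mol/L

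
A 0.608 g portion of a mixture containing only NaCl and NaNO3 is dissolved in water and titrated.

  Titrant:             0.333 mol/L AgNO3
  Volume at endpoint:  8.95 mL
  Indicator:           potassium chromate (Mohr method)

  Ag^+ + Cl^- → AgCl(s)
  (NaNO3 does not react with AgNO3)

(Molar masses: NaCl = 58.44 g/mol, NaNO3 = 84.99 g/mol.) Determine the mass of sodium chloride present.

n(AgNO3) = 0.00895 × 0.333 = 2.98 × 10^-3 mol
Let x = n(NaCl), y = n(NaNO3).
Titrant: 1x = 2.98 × 10^-3;  mass: 58.44x + 84.99y = 0.608
Solving, x = 2.98 × 10^-3 mol, y = 5.10 × 10^-3 mol
mass of NaCl = 2.98 × 10^-3 × 58.44 = 0.174 g

0.174 g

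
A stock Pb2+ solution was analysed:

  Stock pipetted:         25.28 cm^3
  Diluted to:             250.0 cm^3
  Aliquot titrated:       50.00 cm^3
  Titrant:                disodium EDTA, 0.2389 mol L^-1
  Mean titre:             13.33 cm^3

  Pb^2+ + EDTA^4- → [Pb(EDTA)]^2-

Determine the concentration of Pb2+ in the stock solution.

n(EDTA) = 0.01333 × 0.2389 = 3.185 × 10^-3 mol
n(Pb2+) in the aliquot = 3.185 × 10^-3 mol (1:1 ratio)
[Pb2+]_dilute = 3.185 × 10^-3 / 0.05000 = 0.06369 mol/L
Dilution factor = 250.0 / 25.28 = 9.889
[Pb2+]_stock = 0.06369 × 9.889 = 0.6299 mol/L

0.6299 mol/L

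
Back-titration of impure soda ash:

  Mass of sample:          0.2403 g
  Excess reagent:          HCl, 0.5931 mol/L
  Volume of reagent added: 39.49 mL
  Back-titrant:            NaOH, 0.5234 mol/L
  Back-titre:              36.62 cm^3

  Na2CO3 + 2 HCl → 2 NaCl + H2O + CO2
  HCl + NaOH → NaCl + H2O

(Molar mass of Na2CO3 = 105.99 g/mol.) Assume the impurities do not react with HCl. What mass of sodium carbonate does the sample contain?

0.2255 g

n(HCl) added = 0.03949 × 0.5931 = 0.02342 mol
n(NaOH) used in back-titration = 0.03662 × 0.5234 = 0.01917 mol
n(HCl) left over = 0.01917 mol (1:1 ratio)
n(HCl) consumed by analyte = 0.02342 − 0.01917 = 4.255 × 10^-3 mol
From the 1:2 ratio, n(Na2CO3) = 1/2 × 4.255 × 10^-3 = 2.127 × 10^-3 mol
mass of Na2CO3 = 2.127 × 10^-3 × 105.99 = 0.2255 g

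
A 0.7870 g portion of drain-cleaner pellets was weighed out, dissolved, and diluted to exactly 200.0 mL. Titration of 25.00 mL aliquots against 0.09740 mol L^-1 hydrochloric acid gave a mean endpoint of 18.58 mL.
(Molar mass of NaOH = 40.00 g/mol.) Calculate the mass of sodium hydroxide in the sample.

NaOH + HCl → NaCl + H2O
n(HCl) per titration = 0.01858 × 0.09740 = 1.810 × 10^-3 mol
n(NaOH) in each aliquot = 1.810 × 10^-3 mol (1:1 ratio)
n(NaOH) in the whole flask = 1.810 × 10^-3 × 200.0/25.00 = 0.01448 mol
mass of NaOH = 0.01448 × 40.00 = 0.5791 g

0.5791 g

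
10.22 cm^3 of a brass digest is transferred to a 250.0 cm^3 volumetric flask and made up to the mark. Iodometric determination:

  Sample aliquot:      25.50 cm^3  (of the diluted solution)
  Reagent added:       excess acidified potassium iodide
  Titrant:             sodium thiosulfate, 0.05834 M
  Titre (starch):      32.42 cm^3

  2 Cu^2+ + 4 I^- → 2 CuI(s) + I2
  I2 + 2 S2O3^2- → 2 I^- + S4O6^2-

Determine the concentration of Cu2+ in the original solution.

1.814 M

n(S2O3^2-) = 0.03242 × 0.05834 = 1.891 × 10^-3 mol
n(I2) = n(S2O3^2-)/2 = 9.457 × 10^-4 mol
From the 2:1 ratio, n(Cu2+) in the aliquot = 2/1 × 9.457 × 10^-4 = 1.891 × 10^-3 mol
[Cu2+]_dilute = 1.891 × 10^-3 / 0.02550 = 0.07417 mol/L
[Cu2+]_original = 0.07417 × 250.0/10.22 = 1.814 mol/L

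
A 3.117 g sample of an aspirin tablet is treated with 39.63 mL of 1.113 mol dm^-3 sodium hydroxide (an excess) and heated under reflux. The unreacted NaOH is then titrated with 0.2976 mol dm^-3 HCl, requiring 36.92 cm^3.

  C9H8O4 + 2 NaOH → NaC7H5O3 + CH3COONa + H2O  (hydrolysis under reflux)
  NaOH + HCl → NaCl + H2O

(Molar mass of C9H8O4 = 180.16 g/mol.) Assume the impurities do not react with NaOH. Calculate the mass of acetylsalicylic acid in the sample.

2.984 g

n(NaOH) added = 0.03963 × 1.113 = 0.04411 mol
n(HCl) used in back-titration = 0.03692 × 0.2976 = 0.01099 mol
n(NaOH) left over = 0.01099 mol (1:1 ratio)
n(NaOH) consumed by analyte = 0.04411 − 0.01099 = 0.03312 mol
From the 1:2 ratio, n(C9H8O4) = 1/2 × 0.03312 = 0.01656 mol
mass of C9H8O4 = 0.01656 × 180.16 = 2.984 g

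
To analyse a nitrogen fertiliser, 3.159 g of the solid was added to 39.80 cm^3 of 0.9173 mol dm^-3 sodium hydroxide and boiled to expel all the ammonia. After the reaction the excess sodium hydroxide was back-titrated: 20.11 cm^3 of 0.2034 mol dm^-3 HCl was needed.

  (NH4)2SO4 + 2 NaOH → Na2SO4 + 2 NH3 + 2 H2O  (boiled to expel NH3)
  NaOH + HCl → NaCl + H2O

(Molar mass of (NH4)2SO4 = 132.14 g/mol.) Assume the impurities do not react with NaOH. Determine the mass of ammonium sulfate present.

2.142 g

n(NaOH) added = 0.03980 × 0.9173 = 0.03651 mol
n(HCl) used in back-titration = 0.02011 × 0.2034 = 4.090 × 10^-3 mol
n(NaOH) left over = 4.090 × 10^-3 mol (1:1 ratio)
n(NaOH) consumed by analyte = 0.03651 − 4.090 × 10^-3 = 0.03242 mol
From the 1:2 ratio, n((NH4)2SO4) = 1/2 × 0.03242 = 0.01621 mol
mass of (NH4)2SO4 = 0.01621 × 132.14 = 2.142 g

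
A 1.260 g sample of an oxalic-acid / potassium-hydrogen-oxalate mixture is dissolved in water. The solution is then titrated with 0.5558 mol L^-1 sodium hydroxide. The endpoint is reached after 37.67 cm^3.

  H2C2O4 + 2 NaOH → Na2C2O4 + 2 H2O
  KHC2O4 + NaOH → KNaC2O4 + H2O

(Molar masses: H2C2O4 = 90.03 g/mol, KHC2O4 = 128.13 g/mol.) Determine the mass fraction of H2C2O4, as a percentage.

61.15 %

n(NaOH) = 0.03767 × 0.5558 = 0.02094 mol
Let x = n(H2C2O4), y = n(KHC2O4).
Titrant: 2x + 1y = 0.02094;  mass: 90.03x + 128.13y = 1.260
Solving, x = 8.558 × 10^-3 mol, y = 3.820 × 10^-3 mol
mass of H2C2O4 = 8.558 × 10^-3 × 90.03 = 0.7705 g
% H2C2O4 = 0.7705 / 1.260 × 100 = 61.15 %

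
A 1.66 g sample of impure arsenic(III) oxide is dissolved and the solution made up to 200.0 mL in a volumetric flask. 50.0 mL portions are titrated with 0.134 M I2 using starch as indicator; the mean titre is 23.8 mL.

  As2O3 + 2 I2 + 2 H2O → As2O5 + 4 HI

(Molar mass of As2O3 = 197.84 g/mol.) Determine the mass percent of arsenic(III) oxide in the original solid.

n(I2) per titration = 0.0238 × 0.134 = 3.19 × 10^-3 mol
From the 1:2 ratio, n(As2O3) in each aliquot = 1/2 × 3.19 × 10^-3 = 1.59 × 10^-3 mol
n(As2O3) in the whole flask = 1.59 × 10^-3 × 200.0/50.0 = 6.38 × 10^-3 mol
mass of As2O3 = 6.38 × 10^-3 × 197.84 = 1.26 g
% As2O3 = 1.26 / 1.66 × 100 = 76.0 %

76.0 %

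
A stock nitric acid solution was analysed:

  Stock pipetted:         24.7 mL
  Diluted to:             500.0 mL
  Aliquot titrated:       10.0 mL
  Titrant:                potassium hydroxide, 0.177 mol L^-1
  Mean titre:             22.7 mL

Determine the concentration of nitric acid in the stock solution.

8.13 mol/L

HNO3 + KOH → KNO3 + H2O
n(KOH) = 0.0227 × 0.177 = 4.02 × 10^-3 mol
n(HNO3) in the aliquot = 4.02 × 10^-3 mol (1:1 ratio)
[HNO3]_dilute = 4.02 × 10^-3 / 0.0100 = 0.402 mol/L
Dilution factor = 500.0 / 24.7 = 20.24
[HNO3]_stock = 0.402 × 20.24 = 8.13 mol/L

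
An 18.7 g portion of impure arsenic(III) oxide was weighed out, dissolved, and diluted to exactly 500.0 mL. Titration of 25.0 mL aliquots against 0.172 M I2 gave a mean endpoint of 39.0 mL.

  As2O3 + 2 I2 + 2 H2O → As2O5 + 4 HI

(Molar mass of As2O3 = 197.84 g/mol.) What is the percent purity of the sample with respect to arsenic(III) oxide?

n(I2) per titration = 0.0390 × 0.172 = 6.71 × 10^-3 mol
From the 1:2 ratio, n(As2O3) in each aliquot = 1/2 × 6.71 × 10^-3 = 3.35 × 10^-3 mol
n(As2O3) in the whole flask = 3.35 × 10^-3 × 500.0/25.0 = 0.0671 mol
mass of As2O3 = 0.0671 × 197.84 = 13.3 g
% As2O3 = 13.3 / 18.7 × 100 = 71.0 %

71.0 %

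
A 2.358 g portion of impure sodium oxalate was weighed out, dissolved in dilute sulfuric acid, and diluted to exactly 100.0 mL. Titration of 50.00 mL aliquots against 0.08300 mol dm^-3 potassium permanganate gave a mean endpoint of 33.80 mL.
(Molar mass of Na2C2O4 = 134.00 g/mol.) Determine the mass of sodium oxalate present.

2 MnO4^- + 5 C2O4^2- + 16 H^+ → 2 Mn^2+ + 10 CO2 + 8 H2O
n(KMnO4) per titration = 0.03380 × 0.08300 = 2.805 × 10^-3 mol
From the 5:2 ratio, n(Na2C2O4) in each aliquot = 5/2 × 2.805 × 10^-3 = 7.013 × 10^-3 mol
n(Na2C2O4) in the whole flask = 7.013 × 10^-3 × 100.0/50.00 = 0.01403 mol
mass of Na2C2O4 = 0.01403 × 134.00 = 1.880 g

1.880 g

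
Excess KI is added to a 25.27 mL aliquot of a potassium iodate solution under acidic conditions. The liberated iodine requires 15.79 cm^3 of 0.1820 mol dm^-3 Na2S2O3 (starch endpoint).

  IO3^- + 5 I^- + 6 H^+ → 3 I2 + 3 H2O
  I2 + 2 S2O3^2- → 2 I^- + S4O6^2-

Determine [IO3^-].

0.01895 mol/L

n(S2O3^2-) = 0.01579 × 0.1820 = 2.874 × 10^-3 mol
n(I2) = n(S2O3^2-)/2 = 1.437 × 10^-3 mol
From the 1:3 ratio, n(IO3^-) in the aliquot = 1/3 × 1.437 × 10^-3 = 4.790 × 10^-4 mol
[IO3^-] = 4.790 × 10^-4 / 0.02527 = 0.01895 mol/L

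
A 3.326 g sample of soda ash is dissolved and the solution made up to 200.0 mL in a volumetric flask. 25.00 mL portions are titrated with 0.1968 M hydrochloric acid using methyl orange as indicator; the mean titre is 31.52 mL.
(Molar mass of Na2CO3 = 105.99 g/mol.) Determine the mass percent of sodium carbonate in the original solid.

Na2CO3 + 2 HCl → 2 NaCl + H2O + CO2
n(HCl) per titration = 0.03152 × 0.1968 = 6.203 × 10^-3 mol
From the 1:2 ratio, n(Na2CO3) in each aliquot = 1/2 × 6.203 × 10^-3 = 3.102 × 10^-3 mol
n(Na2CO3) in the whole flask = 3.102 × 10^-3 × 200.0/25.00 = 0.02481 mol
mass of Na2CO3 = 0.02481 × 105.99 = 2.630 g
% Na2CO3 = 2.630 / 3.326 × 100 = 79.07 %

79.07 %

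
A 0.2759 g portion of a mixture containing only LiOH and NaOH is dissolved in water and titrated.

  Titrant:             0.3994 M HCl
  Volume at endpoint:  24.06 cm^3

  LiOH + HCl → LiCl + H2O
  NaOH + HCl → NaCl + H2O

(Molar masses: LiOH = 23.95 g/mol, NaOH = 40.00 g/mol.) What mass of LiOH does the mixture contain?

0.1619 g

n(HCl) = 0.02406 × 0.3994 = 9.610 × 10^-3 mol
Let x = n(LiOH), y = n(NaOH).
Titrant: 1x + 1y = 9.610 × 10^-3;  mass: 23.95x + 40.00y = 0.2759
Solving, x = 6.759 × 10^-3 mol, y = 2.851 × 10^-3 mol
mass of LiOH = 6.759 × 10^-3 × 23.95 = 0.1619 g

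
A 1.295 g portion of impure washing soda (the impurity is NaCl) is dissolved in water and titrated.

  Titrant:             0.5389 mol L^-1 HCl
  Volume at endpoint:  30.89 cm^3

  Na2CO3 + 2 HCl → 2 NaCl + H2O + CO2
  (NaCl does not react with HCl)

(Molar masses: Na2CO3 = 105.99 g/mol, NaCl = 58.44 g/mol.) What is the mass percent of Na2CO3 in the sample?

68.12 %

n(HCl) = 0.03089 × 0.5389 = 0.01665 mol
Let x = n(Na2CO3), y = n(NaCl).
Titrant: 2x = 0.01665;  mass: 105.99x + 58.44y = 1.295
Solving, x = 8.323 × 10^-3 mol, y = 7.064 × 10^-3 mol
mass of Na2CO3 = 8.323 × 10^-3 × 105.99 = 0.8822 g
% Na2CO3 = 0.8822 / 1.295 × 100 = 68.12 %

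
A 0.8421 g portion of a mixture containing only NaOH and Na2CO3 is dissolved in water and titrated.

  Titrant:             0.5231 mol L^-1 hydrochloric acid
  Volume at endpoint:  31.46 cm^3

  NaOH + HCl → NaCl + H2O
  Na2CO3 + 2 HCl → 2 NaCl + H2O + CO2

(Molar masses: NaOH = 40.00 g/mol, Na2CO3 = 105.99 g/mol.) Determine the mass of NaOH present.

0.09242 g

n(HCl) = 0.03146 × 0.5231 = 0.01646 mol
Let x = n(NaOH), y = n(Na2CO3).
Titrant: 1x + 2y = 0.01646;  mass: 40.00x + 105.99y = 0.8421
Solving, x = 2.310 × 10^-3 mol, y = 7.073 × 10^-3 mol
mass of NaOH = 2.310 × 10^-3 × 40.00 = 0.09242 g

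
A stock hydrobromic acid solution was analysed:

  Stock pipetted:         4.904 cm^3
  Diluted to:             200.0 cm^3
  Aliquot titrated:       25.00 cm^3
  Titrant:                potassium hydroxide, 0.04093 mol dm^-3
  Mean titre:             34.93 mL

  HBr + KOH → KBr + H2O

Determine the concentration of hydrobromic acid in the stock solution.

2.332 mol/L

n(KOH) = 0.03493 × 0.04093 = 1.430 × 10^-3 mol
n(HBr) in the aliquot = 1.430 × 10^-3 mol (1:1 ratio)
[HBr]_dilute = 1.430 × 10^-3 / 0.02500 = 0.05719 mol/L
Dilution factor = 200.0 / 4.904 = 40.78
[HBr]_stock = 0.05719 × 40.78 = 2.332 mol/L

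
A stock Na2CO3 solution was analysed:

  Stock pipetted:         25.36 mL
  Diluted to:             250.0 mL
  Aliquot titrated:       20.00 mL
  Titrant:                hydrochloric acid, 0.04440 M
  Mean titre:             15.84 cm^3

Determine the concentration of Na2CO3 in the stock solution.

0.1733 M

Na2CO3 + 2 HCl → 2 NaCl + H2O + CO2
n(HCl) = 0.01584 × 0.04440 = 7.033 × 10^-4 mol
From the 1:2 ratio, n(Na2CO3) in the aliquot = 1/2 × 7.033 × 10^-4 = 3.516 × 10^-4 mol
[Na2CO3]_dilute = 3.516 × 10^-4 / 0.02000 = 0.01758 mol/L
Dilution factor = 250.0 / 25.36 = 9.858
[Na2CO3]_stock = 0.01758 × 9.858 = 0.1733 mol/L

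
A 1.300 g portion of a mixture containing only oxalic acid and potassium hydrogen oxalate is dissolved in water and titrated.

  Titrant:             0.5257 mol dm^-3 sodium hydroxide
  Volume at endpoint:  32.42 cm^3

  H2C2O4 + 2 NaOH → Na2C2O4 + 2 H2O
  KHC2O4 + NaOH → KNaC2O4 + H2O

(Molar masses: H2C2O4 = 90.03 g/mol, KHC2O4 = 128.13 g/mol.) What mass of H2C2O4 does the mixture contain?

0.4786 g

n(NaOH) = 0.03242 × 0.5257 = 0.01704 mol
Let x = n(H2C2O4), y = n(KHC2O4).
Titrant: 2x + 1y = 0.01704;  mass: 90.03x + 128.13y = 1.300
Solving, x = 5.316 × 10^-3 mol, y = 6.410 × 10^-3 mol
mass of H2C2O4 = 5.316 × 10^-3 × 90.03 = 0.4786 g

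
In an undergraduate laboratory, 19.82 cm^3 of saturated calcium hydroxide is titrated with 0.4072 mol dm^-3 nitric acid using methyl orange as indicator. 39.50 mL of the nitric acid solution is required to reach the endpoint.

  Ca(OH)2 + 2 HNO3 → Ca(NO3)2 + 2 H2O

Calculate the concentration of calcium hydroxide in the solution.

n(HNO3) = 0.03950 L × 0.4072 mol/L = 0.01608 mol
From the 1:2 mole ratio, n(Ca(OH)2) = 1/2 × 0.01608 = 8.042 × 10^-3 mol
[Ca(OH)2] = 8.042 × 10^-3 mol / 0.01982 L = 0.4058 mol/L

0.4058 mol/L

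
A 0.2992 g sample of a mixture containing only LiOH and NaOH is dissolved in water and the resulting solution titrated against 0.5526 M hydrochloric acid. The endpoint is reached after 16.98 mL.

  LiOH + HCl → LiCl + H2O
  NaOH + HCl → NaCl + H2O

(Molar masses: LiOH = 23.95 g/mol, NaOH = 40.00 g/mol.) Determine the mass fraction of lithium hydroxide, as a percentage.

37.97 %

n(HCl) = 0.01698 × 0.5526 = 9.383 × 10^-3 mol
Let x = n(LiOH), y = n(NaOH).
Titrant: 1x + 1y = 9.383 × 10^-3;  mass: 23.95x + 40.00y = 0.2992
Solving, x = 4.743 × 10^-3 mol, y = 4.640 × 10^-3 mol
mass of LiOH = 4.743 × 10^-3 × 23.95 = 0.1136 g
% LiOH = 0.1136 / 0.2992 × 100 = 37.97 %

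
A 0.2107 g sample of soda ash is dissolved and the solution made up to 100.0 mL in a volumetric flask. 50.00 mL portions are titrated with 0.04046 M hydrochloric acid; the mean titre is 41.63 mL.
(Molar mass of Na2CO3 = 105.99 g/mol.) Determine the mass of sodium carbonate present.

Na2CO3 + 2 HCl → 2 NaCl + H2O + CO2
n(HCl) per titration = 0.04163 × 0.04046 = 1.684 × 10^-3 mol
From the 1:2 ratio, n(Na2CO3) in each aliquot = 1/2 × 1.684 × 10^-3 = 8.422 × 10^-4 mol
n(Na2CO3) in the whole flask = 8.422 × 10^-4 × 100.0/50.00 = 1.684 × 10^-3 mol
mass of Na2CO3 = 1.684 × 10^-3 × 105.99 = 0.1785 g

0.1785 g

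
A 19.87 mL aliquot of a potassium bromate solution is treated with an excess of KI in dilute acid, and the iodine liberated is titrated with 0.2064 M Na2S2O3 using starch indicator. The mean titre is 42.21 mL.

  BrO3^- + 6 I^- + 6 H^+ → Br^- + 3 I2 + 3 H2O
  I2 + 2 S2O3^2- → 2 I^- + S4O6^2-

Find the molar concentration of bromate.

n(S2O3^2-) = 0.04221 × 0.2064 = 8.712 × 10^-3 mol
n(I2) = n(S2O3^2-)/2 = 4.356 × 10^-3 mol
From the 1:3 ratio, n(BrO3^-) in the aliquot = 1/3 × 4.356 × 10^-3 = 1.452 × 10^-3 mol
[BrO3^-] = 1.452 × 10^-3 / 0.01987 = 0.07308 mol/L

0.07308 M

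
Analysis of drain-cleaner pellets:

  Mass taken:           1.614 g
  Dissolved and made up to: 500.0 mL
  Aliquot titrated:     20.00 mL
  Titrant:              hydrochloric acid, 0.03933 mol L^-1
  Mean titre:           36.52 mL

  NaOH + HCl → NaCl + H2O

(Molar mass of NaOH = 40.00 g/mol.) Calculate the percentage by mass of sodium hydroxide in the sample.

88.99 %

n(HCl) per titration = 0.03652 × 0.03933 = 1.436 × 10^-3 mol
n(NaOH) in each aliquot = 1.436 × 10^-3 mol (1:1 ratio)
n(NaOH) in the whole flask = 1.436 × 10^-3 × 500.0/20.00 = 0.03591 mol
mass of NaOH = 0.03591 × 40.00 = 1.436 g
% NaOH = 1.436 / 1.614 × 100 = 88.99 %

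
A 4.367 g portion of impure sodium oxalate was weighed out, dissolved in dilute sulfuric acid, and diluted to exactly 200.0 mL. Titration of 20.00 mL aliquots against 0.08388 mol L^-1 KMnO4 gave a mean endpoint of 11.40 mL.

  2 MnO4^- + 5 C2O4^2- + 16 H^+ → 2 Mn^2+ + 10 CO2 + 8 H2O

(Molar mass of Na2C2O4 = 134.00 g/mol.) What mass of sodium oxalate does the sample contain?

3.203 g

n(KMnO4) per titration = 0.01140 × 0.08388 = 9.562 × 10^-4 mol
From the 5:2 ratio, n(Na2C2O4) in each aliquot = 5/2 × 9.562 × 10^-4 = 2.391 × 10^-3 mol
n(Na2C2O4) in the whole flask = 2.391 × 10^-3 × 200.0/20.00 = 0.02391 mol
mass of Na2C2O4 = 0.02391 × 134.00 = 3.203 g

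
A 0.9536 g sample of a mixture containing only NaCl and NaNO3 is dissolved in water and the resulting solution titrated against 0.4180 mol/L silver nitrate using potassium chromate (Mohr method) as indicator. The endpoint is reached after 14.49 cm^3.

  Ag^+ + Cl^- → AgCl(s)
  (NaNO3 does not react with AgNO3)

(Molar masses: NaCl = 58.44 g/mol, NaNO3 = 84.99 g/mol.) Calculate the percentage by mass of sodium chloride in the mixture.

37.12 %

n(AgNO3) = 0.01449 × 0.4180 = 6.057 × 10^-3 mol
Let x = n(NaCl), y = n(NaNO3).
Titrant: 1x = 6.057 × 10^-3;  mass: 58.44x + 84.99y = 0.9536
Solving, x = 6.057 × 10^-3 mol, y = 7.055 × 10^-3 mol
mass of NaCl = 6.057 × 10^-3 × 58.44 = 0.3540 g
% NaCl = 0.3540 / 0.9536 × 100 = 37.12 %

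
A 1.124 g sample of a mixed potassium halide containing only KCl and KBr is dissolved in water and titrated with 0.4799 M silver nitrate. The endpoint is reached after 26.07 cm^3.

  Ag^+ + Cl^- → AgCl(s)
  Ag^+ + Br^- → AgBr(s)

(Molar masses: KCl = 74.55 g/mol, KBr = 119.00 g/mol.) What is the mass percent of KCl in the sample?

54.43 %

n(AgNO3) = 0.02607 × 0.4799 = 0.01251 mol
Let x = n(KCl), y = n(KBr).
Titrant: 1x + 1y = 0.01251;  mass: 74.55x + 119.00y = 1.124
Solving, x = 8.207 × 10^-3 mol, y = 4.304 × 10^-3 mol
mass of KCl = 8.207 × 10^-3 × 74.55 = 0.6118 g
% KCl = 0.6118 / 1.124 × 100 = 54.43 %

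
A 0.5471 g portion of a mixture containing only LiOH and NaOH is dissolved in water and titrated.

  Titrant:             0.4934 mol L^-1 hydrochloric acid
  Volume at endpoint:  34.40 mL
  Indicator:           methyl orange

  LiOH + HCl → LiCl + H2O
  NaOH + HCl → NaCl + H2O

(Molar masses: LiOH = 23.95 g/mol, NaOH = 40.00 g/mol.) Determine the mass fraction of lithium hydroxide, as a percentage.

n(HCl) = 0.03440 × 0.4934 = 0.01697 mol
Let x = n(LiOH), y = n(NaOH).
Titrant: 1x + 1y = 0.01697;  mass: 23.95x + 40.00y = 0.5471
Solving, x = 8.213 × 10^-3 mol, y = 8.760 × 10^-3 mol
mass of LiOH = 8.213 × 10^-3 × 23.95 = 0.1967 g
% LiOH = 0.1967 / 0.5471 × 100 = 35.95 %

35.95 %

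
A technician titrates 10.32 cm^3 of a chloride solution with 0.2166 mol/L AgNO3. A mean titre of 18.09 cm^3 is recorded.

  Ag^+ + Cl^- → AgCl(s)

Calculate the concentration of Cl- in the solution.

n(AgNO3) = 0.01809 L × 0.2166 mol/L = 3.918 × 10^-3 mol
n(Cl-) = 3.918 × 10^-3 mol (1:1 mole ratio)
[Cl-] = 3.918 × 10^-3 mol / 0.01032 L = 0.3797 mol/L

0.3797 mol/L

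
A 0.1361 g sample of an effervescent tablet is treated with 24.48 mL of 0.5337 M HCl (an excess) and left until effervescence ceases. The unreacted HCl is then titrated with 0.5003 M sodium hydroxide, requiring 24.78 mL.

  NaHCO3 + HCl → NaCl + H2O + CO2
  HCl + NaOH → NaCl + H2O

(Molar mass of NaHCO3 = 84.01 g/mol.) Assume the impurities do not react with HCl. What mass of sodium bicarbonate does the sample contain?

n(HCl) added = 0.02448 × 0.5337 = 0.01306 mol
n(NaOH) used in back-titration = 0.02478 × 0.5003 = 0.01240 mol
n(HCl) left over = 0.01240 mol (1:1 ratio)
n(HCl) consumed by analyte = 0.01306 − 0.01240 = 6.675 × 10^-4 mol
n(NaHCO3) = 6.675 × 10^-4 mol (1:1 ratio)
mass of NaHCO3 = 6.675 × 10^-4 × 84.01 = 0.05608 g

0.05608 g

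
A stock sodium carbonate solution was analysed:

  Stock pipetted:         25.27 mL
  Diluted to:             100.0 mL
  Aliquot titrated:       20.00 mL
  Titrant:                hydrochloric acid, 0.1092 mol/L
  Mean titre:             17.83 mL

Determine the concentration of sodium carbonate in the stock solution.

0.1926 mol/L

Na2CO3 + 2 HCl → 2 NaCl + H2O + CO2
n(HCl) = 0.01783 × 0.1092 = 1.947 × 10^-3 mol
From the 1:2 ratio, n(Na2CO3) in the aliquot = 1/2 × 1.947 × 10^-3 = 9.735 × 10^-4 mol
[Na2CO3]_dilute = 9.735 × 10^-4 / 0.02000 = 0.04868 mol/L
Dilution factor = 100.0 / 25.27 = 3.957
[Na2CO3]_stock = 0.04868 × 3.957 = 0.1926 mol/L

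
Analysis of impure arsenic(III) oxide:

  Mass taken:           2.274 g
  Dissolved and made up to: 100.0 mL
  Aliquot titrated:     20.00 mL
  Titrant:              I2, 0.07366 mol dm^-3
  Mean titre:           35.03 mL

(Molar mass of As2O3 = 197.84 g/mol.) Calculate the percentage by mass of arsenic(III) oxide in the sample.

56.12 %

As2O3 + 2 I2 + 2 H2O → As2O5 + 4 HI
n(I2) per titration = 0.03503 × 0.07366 = 2.580 × 10^-3 mol
From the 1:2 ratio, n(As2O3) in each aliquot = 1/2 × 2.580 × 10^-3 = 1.290 × 10^-3 mol
n(As2O3) in the whole flask = 1.290 × 10^-3 × 100.0/20.00 = 6.451 × 10^-3 mol
mass of As2O3 = 6.451 × 10^-3 × 197.84 = 1.276 g
% As2O3 = 1.276 / 2.274 × 100 = 56.12 %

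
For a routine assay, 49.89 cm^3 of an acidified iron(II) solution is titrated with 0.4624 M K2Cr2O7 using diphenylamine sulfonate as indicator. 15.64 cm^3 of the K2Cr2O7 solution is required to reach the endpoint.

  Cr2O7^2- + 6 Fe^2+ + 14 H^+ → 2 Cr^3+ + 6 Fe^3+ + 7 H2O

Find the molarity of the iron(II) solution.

0.8697 M

n(K2Cr2O7) = 0.01564 L × 0.4624 mol/L = 7.232 × 10^-3 mol
From the 6:1 mole ratio, n(Fe2+) = 6/1 × 7.232 × 10^-3 = 0.04339 mol
[Fe2+] = 0.04339 mol / 0.04989 L = 0.8697 mol/L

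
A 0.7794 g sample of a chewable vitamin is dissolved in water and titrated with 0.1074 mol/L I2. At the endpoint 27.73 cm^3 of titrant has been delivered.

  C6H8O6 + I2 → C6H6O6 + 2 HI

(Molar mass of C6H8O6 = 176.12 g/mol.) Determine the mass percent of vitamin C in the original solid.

n(I2) = 0.02773 L × 0.1074 mol/L = 2.978 × 10^-3 mol
n(C6H8O6) = 2.978 × 10^-3 mol (1:1 ratio)
mass of C6H8O6 = 2.978 × 10^-3 × 176.12 g/mol = 0.5245 g
% C6H8O6 = 0.5245 / 0.7794 × 100 = 67.30 %

67.30 %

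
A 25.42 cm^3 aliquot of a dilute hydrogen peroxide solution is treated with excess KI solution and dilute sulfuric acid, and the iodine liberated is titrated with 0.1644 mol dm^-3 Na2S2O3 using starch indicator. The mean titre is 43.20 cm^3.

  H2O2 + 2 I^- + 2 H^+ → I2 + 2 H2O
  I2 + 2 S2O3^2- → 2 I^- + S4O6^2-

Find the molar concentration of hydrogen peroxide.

0.1397 mol/L

n(S2O3^2-) = 0.04320 × 0.1644 = 7.102 × 10^-3 mol
n(I2) = n(S2O3^2-)/2 = 3.551 × 10^-3 mol
n(H2O2) in the aliquot = 3.551 × 10^-3 mol (1:1 ratio)
[H2O2] = 3.551 × 10^-3 / 0.02542 = 0.1397 mol/L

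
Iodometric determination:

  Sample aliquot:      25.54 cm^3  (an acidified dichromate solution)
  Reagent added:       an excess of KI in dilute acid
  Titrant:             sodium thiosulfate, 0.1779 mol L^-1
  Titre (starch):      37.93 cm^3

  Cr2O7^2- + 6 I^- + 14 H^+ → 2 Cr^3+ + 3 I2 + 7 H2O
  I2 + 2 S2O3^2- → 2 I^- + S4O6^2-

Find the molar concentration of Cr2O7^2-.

n(S2O3^2-) = 0.03793 × 0.1779 = 6.748 × 10^-3 mol
n(I2) = n(S2O3^2-)/2 = 3.374 × 10^-3 mol
From the 1:3 ratio, n(Cr2O7^2-) in the aliquot = 1/3 × 3.374 × 10^-3 = 1.125 × 10^-3 mol
[Cr2O7^2-] = 1.125 × 10^-3 / 0.02554 = 0.04403 mol/L

0.04403 mol/L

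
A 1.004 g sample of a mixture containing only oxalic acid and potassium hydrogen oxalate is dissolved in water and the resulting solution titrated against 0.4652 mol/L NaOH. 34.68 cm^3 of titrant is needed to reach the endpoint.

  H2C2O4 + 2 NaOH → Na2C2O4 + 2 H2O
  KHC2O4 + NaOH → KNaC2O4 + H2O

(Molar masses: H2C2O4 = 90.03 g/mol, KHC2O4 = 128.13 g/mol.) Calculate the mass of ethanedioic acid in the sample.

0.5758 g

n(NaOH) = 0.03468 × 0.4652 = 0.01613 mol
Let x = n(H2C2O4), y = n(KHC2O4).
Titrant: 2x + 1y = 0.01613;  mass: 90.03x + 128.13y = 1.004
Solving, x = 6.396 × 10^-3 mol, y = 3.342 × 10^-3 mol
mass of H2C2O4 = 6.396 × 10^-3 × 90.03 = 0.5758 g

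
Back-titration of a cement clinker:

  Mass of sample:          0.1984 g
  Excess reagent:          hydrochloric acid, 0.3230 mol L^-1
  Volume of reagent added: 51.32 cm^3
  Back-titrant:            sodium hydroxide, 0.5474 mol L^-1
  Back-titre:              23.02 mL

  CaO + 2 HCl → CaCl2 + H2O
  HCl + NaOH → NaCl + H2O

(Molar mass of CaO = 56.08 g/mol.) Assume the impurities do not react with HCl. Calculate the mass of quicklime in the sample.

0.1115 g

n(HCl) added = 0.05132 × 0.3230 = 0.01658 mol
n(NaOH) used in back-titration = 0.02302 × 0.5474 = 0.01260 mol
n(HCl) left over = 0.01260 mol (1:1 ratio)
n(HCl) consumed by analyte = 0.01658 − 0.01260 = 3.975 × 10^-3 mol
From the 1:2 ratio, n(CaO) = 1/2 × 3.975 × 10^-3 = 1.988 × 10^-3 mol
mass of CaO = 1.988 × 10^-3 × 56.08 = 0.1115 g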